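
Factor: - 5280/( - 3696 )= 2^1*5^1*7^( - 1) = 10/7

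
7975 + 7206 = 15181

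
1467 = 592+875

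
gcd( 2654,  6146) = 2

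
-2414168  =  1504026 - 3918194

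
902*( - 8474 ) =-7643548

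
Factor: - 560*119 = - 2^4*5^1*7^2*17^1 = - 66640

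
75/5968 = 75/5968= 0.01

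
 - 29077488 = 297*( - 97904) 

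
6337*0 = 0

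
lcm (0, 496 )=0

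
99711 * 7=697977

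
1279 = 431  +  848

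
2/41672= 1/20836 = 0.00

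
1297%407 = 76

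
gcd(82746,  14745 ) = 3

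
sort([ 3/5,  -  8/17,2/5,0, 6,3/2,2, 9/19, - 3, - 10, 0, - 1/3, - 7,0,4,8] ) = [-10, -7, - 3, - 8/17, - 1/3,0,  0, 0,2/5, 9/19, 3/5, 3/2,2,4,  6, 8]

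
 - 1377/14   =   - 99 + 9/14  =  -98.36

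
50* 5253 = 262650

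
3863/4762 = 3863/4762 = 0.81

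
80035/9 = 8892+7/9 = 8892.78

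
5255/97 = 54 + 17/97 = 54.18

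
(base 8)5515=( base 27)3q4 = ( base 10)2893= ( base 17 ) a03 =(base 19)805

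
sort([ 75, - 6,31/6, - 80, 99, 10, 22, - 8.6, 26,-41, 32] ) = [-80, - 41 , - 8.6,-6, 31/6 , 10, 22, 26, 32,75 , 99] 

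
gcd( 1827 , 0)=1827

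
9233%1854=1817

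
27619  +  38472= 66091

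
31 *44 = 1364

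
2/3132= 1/1566=0.00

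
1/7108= 1/7108=0.00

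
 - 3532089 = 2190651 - 5722740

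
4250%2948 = 1302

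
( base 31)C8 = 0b101111100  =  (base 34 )B6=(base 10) 380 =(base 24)fk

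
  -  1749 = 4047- 5796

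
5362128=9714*552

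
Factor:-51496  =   - 2^3 * 41^1*157^1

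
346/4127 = 346/4127 = 0.08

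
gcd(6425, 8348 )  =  1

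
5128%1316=1180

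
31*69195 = 2145045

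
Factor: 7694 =2^1*3847^1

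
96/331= 96/331 = 0.29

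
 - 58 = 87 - 145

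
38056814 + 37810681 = 75867495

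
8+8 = 16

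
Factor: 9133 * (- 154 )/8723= - 2^1 *7^1 * 13^(- 1 )*61^( -1 )*9133^1=   - 127862/793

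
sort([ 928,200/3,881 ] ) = [ 200/3, 881, 928]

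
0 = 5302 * 0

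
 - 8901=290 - 9191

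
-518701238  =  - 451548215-67153023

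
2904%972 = 960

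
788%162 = 140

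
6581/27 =243+20/27  =  243.74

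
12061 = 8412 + 3649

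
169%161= 8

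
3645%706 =115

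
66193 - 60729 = 5464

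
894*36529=32656926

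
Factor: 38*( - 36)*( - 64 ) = 87552 = 2^9*3^2*19^1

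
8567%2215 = 1922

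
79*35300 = 2788700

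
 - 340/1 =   -  340 = - 340.00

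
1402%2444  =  1402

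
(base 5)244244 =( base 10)9324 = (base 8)22154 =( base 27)cl9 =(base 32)93c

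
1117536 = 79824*14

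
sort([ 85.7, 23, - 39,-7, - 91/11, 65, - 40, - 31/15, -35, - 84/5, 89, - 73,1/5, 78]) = [  -  73, - 40, - 39, - 35 , - 84/5, - 91/11, - 7, - 31/15, 1/5,23, 65, 78, 85.7, 89]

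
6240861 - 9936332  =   - 3695471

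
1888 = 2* 944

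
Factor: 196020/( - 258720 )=  -  297/392  =  - 2^( - 3) * 3^3*7^( - 2 ) * 11^1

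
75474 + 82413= 157887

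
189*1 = 189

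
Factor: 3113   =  11^1*283^1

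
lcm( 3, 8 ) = 24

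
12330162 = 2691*4582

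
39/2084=39/2084   =  0.02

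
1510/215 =7 +1/43 =7.02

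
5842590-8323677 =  - 2481087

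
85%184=85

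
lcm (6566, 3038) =203546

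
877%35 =2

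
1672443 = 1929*867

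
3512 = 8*439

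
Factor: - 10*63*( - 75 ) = 47250 = 2^1*3^3*5^3*7^1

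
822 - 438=384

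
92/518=46/259 = 0.18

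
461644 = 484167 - 22523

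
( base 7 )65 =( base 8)57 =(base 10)47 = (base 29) 1i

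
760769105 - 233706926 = 527062179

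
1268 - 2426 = -1158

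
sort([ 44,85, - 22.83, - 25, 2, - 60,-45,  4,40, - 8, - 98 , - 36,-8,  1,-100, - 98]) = [ -100,-98,-98, - 60, - 45, -36,-25, - 22.83,  -  8,-8, 1, 2, 4, 40, 44, 85 ] 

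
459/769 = 459/769 = 0.60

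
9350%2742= 1124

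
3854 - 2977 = 877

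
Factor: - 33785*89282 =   -  3016392370 = - 2^1*5^1*29^1  *233^1 * 44641^1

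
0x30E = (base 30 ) Q2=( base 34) n0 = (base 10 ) 782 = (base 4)30032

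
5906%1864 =314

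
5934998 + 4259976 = 10194974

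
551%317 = 234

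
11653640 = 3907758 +7745882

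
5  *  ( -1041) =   -  5205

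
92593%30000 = 2593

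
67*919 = 61573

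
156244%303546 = 156244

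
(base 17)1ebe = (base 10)9160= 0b10001111001000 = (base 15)2aaa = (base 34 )7ve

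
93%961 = 93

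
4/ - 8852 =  - 1 + 2212/2213 = - 0.00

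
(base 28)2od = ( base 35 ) 1td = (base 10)2253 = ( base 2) 100011001101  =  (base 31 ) 2AL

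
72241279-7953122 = 64288157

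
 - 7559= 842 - 8401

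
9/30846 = 3/10282 = 0.00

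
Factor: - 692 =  - 2^2*173^1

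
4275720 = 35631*120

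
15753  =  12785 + 2968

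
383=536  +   - 153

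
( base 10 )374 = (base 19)10D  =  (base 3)111212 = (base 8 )566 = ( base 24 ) FE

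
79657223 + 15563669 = 95220892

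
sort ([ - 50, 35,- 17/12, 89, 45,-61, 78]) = [ - 61, - 50,-17/12, 35,45,78,89] 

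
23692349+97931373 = 121623722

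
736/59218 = 368/29609 = 0.01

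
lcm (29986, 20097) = 1889118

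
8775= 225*39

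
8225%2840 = 2545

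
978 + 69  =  1047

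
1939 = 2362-423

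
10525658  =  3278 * 3211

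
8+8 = 16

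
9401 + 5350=14751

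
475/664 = 475/664= 0.72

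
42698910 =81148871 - 38449961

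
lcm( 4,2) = 4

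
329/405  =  329/405 = 0.81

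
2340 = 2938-598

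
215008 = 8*26876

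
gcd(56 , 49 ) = 7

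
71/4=71/4 = 17.75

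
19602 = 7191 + 12411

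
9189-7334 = 1855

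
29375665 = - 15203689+44579354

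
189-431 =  - 242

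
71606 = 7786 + 63820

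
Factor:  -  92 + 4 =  - 2^3*11^1= - 88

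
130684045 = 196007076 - 65323031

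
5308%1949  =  1410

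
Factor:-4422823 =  - 4422823^1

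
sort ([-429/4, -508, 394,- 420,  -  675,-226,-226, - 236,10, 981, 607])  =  [- 675,- 508,-420,-236,  -  226, - 226 , - 429/4, 10,394,607,  981] 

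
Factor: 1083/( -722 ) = - 2^( - 1) * 3^1 = - 3/2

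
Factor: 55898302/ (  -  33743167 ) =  - 2^1*27949151^1* 33743167^(  -  1 )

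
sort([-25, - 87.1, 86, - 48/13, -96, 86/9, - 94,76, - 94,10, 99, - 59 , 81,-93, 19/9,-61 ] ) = [ - 96, - 94, - 94, - 93, - 87.1, - 61, -59, - 25, - 48/13, 19/9, 86/9,10,76 , 81,  86, 99]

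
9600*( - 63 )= - 604800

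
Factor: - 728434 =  - 2^1 * 7^2 * 7433^1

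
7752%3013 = 1726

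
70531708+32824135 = 103355843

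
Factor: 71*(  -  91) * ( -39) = 251979=3^1*7^1*13^2*71^1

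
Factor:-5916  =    -  2^2*3^1*17^1 * 29^1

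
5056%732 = 664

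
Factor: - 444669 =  - 3^1*17^1*8719^1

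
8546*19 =162374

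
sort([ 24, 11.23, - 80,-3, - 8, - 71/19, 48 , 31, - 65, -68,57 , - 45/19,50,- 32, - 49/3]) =[ - 80,- 68,  -  65,-32, - 49/3 , - 8,-71/19, - 3, - 45/19,11.23,24,31,48,50,57 ] 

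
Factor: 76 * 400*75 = 2^6*3^1*5^4*19^1 =2280000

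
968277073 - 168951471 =799325602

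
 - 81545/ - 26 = 81545/26 = 3136.35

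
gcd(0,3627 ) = 3627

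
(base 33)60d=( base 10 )6547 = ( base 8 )14623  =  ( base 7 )25042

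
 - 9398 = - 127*74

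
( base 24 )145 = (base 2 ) 1010100101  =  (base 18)21B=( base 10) 677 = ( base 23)16a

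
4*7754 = 31016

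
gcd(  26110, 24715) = 5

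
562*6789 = 3815418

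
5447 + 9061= 14508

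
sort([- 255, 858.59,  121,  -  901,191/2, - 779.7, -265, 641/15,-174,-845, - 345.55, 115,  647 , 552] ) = [ - 901, - 845,  -  779.7,-345.55 , - 265, - 255,-174, 641/15,191/2,115, 121 , 552,647, 858.59] 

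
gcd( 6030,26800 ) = 670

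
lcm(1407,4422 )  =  30954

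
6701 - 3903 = 2798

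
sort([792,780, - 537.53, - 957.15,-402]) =[ - 957.15, - 537.53, - 402, 780, 792 ]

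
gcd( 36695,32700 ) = 5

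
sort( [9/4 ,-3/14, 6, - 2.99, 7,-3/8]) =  [ - 2.99, - 3/8,-3/14, 9/4, 6, 7 ]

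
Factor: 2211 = 3^1*11^1*67^1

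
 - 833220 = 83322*( - 10 )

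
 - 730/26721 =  - 1 + 25991/26721 = - 0.03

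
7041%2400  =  2241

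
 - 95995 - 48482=-144477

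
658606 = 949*694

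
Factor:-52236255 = - 3^1*5^1  *41^1*157^1*541^1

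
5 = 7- 2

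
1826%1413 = 413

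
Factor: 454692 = 2^2*3^1*7^1*5413^1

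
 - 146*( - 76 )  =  11096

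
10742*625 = 6713750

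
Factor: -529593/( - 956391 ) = 29^( - 1 )*10993^( - 1)*176531^1=176531/318797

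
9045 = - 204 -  - 9249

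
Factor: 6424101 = 3^2*47^1*15187^1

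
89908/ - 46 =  - 1955+11/23= -1954.52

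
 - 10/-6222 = 5/3111 = 0.00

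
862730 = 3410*253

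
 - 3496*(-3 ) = 10488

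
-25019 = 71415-96434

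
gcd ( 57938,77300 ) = 2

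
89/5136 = 89/5136 = 0.02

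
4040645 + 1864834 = 5905479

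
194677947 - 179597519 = 15080428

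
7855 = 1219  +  6636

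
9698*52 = 504296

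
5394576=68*79332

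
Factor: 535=5^1*107^1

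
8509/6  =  8509/6=   1418.17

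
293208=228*1286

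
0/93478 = 0   =  0.00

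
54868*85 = 4663780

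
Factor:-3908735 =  - 5^1*23^1*41^1*829^1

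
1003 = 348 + 655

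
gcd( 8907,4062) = 3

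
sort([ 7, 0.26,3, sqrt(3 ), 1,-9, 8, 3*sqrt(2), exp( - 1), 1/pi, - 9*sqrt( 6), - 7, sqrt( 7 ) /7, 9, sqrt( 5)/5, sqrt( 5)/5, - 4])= [ - 9* sqrt(6 ), - 9, - 7, - 4,0.26, 1/pi,exp( - 1),sqrt( 7 )/7,sqrt (5 )/5, sqrt(5)/5,1, sqrt ( 3 ),3,3*sqrt( 2 ), 7 , 8,9] 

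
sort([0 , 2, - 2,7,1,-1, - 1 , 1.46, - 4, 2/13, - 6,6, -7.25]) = [ - 7.25, - 6, - 4, - 2, - 1,- 1, 0, 2/13, 1,  1.46,2,6, 7 ] 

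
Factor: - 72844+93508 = 20664 = 2^3* 3^2 * 7^1 * 41^1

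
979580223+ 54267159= 1033847382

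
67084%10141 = 6238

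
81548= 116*703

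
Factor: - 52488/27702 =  - 36/19 = - 2^2* 3^2*19^( - 1) 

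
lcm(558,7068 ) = 21204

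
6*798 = 4788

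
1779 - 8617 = -6838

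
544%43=28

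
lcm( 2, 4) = 4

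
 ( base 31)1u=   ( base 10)61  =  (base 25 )2B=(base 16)3D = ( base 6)141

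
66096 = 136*486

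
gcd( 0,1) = 1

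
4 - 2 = 2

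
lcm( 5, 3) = 15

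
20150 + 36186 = 56336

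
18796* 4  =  75184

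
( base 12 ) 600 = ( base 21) 1k3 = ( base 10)864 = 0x360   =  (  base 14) 45a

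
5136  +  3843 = 8979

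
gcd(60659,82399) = 1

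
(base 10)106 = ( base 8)152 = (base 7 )211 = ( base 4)1222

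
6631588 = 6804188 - 172600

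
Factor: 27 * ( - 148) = - 3996=- 2^2*3^3*37^1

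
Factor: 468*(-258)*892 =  - 107703648 = - 2^5*3^3*13^1*43^1*223^1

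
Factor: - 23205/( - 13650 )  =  17/10 = 2^( - 1) * 5^( - 1)*17^1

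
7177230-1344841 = 5832389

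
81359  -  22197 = 59162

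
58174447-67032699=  - 8858252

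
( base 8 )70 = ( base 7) 110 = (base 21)2e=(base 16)38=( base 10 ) 56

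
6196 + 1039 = 7235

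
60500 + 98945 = 159445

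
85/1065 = 17/213 = 0.08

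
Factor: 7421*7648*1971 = 111865697568 = 2^5*3^3*41^1*73^1 *181^1*239^1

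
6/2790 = 1/465 = 0.00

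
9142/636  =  14 + 119/318 = 14.37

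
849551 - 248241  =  601310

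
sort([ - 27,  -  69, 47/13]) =[-69,-27, 47/13]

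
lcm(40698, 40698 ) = 40698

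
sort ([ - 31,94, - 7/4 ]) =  [  -  31,-7/4,94]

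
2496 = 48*52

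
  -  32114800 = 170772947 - 202887747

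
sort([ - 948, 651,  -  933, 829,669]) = [ - 948, - 933, 651,669, 829]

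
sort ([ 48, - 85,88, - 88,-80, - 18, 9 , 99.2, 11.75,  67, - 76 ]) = [ - 88, - 85, - 80, - 76, - 18 , 9, 11.75, 48, 67,88, 99.2 ]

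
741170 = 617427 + 123743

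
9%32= 9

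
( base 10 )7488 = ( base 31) 7oh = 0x1d40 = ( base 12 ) 4400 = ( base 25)bod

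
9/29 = 9/29 = 0.31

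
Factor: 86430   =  2^1*3^1*5^1*43^1*67^1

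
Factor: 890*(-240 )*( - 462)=98683200 = 2^6*3^2 * 5^2*7^1*11^1*89^1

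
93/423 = 31/141= 0.22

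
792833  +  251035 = 1043868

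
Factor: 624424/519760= 2^( - 1 )*5^( - 1 ) * 73^( - 1 )*877^1 = 877/730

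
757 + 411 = 1168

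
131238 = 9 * 14582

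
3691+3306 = 6997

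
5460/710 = 546/71 = 7.69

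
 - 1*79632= - 79632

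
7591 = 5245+2346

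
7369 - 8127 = - 758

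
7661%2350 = 611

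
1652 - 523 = 1129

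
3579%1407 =765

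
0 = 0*0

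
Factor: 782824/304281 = 2^3*3^ ( - 2 )*7^2 * 1997^1*33809^( - 1) 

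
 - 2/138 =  - 1/69 = - 0.01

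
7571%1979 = 1634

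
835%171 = 151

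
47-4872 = -4825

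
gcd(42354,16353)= 9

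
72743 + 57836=130579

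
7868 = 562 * 14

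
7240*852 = 6168480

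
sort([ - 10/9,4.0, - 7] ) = [ - 7, - 10/9,4.0]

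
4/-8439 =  - 4/8439 = - 0.00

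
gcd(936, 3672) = 72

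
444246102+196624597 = 640870699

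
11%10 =1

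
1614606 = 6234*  259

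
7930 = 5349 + 2581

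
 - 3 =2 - 5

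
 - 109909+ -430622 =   -  540531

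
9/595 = 9/595= 0.02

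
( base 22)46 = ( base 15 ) 64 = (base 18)54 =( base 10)94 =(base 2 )1011110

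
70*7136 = 499520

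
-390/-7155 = 26/477 = 0.05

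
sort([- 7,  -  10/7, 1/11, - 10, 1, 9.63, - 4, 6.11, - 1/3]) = [-10, - 7, - 4, - 10/7, - 1/3, 1/11, 1,6.11, 9.63]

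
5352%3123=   2229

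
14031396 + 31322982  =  45354378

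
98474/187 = 98474/187 = 526.60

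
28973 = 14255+14718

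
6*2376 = 14256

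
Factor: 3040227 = 3^3*112601^1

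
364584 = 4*91146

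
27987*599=16764213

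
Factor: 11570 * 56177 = 2^1*5^1*11^1*13^1*89^1*5107^1 = 649967890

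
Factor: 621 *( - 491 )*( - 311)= 94827321 = 3^3*23^1 * 311^1 * 491^1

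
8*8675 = 69400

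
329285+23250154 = 23579439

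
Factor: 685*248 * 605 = 2^3 *5^2*11^2*31^1*137^1 = 102777400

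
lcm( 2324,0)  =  0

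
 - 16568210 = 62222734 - 78790944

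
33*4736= 156288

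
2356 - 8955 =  - 6599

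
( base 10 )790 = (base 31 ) pf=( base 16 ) 316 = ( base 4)30112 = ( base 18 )27G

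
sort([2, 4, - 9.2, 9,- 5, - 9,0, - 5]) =[  -  9.2, - 9,-5 , -5,0, 2,  4,  9]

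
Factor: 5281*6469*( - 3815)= - 5^1*7^1*109^1*5281^1*6469^1=-  130331040035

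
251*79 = 19829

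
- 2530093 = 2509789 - 5039882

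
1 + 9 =10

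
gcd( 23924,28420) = 4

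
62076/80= 15519/20 =775.95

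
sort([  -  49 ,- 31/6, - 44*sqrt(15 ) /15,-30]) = [ - 49,-30,-44*sqrt(15)/15, - 31/6]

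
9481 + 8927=18408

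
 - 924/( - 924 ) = 1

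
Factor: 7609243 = 7609243^1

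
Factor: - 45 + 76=31^1 = 31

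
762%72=42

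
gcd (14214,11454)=138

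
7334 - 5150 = 2184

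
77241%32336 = 12569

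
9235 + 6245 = 15480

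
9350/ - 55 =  -170 + 0/1 = -170.00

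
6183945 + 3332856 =9516801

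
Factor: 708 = 2^2  *3^1*59^1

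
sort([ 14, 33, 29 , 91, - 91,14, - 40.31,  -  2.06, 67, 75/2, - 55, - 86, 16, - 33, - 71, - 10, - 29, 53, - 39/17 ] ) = [ - 91 , - 86, - 71 , - 55, - 40.31, - 33, - 29 , - 10, - 39/17, - 2.06,14,14, 16, 29, 33,  75/2, 53, 67, 91 ] 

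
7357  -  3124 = 4233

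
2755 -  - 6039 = 8794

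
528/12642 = 88/2107 = 0.04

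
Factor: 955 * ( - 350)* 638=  - 2^2*5^3 *7^1*11^1*29^1*191^1 = - 213251500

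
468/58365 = 52/6485 = 0.01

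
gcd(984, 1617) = 3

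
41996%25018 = 16978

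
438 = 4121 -3683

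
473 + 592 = 1065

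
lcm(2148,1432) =4296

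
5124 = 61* 84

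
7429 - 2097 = 5332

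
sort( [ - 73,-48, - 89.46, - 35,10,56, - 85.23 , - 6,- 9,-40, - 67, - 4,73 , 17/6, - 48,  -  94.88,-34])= [ - 94.88, - 89.46, - 85.23,-73, - 67, - 48, - 48, - 40, - 35, - 34 , - 9, - 6, - 4,17/6,  10,56,73]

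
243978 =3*81326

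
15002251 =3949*3799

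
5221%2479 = 263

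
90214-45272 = 44942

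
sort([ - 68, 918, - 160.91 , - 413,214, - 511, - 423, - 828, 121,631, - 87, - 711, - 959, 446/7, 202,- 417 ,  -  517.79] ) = [ - 959, - 828, - 711, - 517.79, - 511,-423,- 417, - 413, - 160.91,  -  87, -68,446/7, 121,202,214, 631,918]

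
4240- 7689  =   - 3449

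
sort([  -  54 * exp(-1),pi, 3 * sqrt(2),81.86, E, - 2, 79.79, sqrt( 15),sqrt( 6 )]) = [ - 54* exp ( - 1 ), - 2, sqrt(6), E,pi, sqrt( 15 ), 3  *  sqrt(2), 79.79, 81.86 ] 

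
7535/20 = 1507/4=376.75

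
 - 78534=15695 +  - 94229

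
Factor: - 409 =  - 409^1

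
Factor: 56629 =56629^1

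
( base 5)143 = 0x30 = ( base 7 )66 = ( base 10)48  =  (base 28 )1K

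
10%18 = 10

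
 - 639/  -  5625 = 71/625 = 0.11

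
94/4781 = 94/4781 =0.02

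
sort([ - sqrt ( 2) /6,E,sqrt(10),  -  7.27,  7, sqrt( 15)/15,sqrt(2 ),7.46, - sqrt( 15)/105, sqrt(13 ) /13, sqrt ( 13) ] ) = [  -  7.27, - sqrt(2) /6, - sqrt ( 15)/105, sqrt( 15) /15,sqrt (13)/13,sqrt (2) , E,  sqrt ( 10 ),sqrt( 13 ), 7,7.46 ] 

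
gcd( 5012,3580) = 716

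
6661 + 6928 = 13589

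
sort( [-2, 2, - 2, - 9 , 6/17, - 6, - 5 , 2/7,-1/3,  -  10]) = [ - 10, - 9, - 6, - 5, - 2, - 2, - 1/3 , 2/7, 6/17,2]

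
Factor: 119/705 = 3^(-1 )*5^(- 1)* 7^1*17^1*47^ ( - 1)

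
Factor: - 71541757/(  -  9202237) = 7^1*11^( - 1)*37^1*281^1 * 983^1*836567^(- 1) 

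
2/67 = 2/67 = 0.03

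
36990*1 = 36990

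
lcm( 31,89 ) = 2759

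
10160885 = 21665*469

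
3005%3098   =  3005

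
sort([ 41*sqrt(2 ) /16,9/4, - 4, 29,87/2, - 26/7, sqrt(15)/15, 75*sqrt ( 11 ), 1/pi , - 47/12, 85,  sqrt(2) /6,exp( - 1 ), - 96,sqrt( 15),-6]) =[ - 96, - 6,-4, - 47/12 , - 26/7,  sqrt( 2 )/6,  sqrt (15) /15, 1/pi, exp( - 1 ), 9/4 , 41*sqrt ( 2 ) /16,sqrt( 15), 29, 87/2, 85,75*sqrt( 11) ]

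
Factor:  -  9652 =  - 2^2*19^1*127^1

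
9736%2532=2140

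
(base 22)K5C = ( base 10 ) 9802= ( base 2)10011001001010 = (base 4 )2121022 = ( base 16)264a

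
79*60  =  4740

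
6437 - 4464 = 1973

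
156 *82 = 12792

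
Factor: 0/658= 0^1 = 0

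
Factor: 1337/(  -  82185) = -3^ ( - 1) * 5^( - 1)*7^1*191^1 * 5479^( - 1) 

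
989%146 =113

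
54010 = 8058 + 45952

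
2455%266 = 61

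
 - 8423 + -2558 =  - 10981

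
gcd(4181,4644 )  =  1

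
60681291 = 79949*759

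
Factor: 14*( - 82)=  -  1148 =- 2^2*7^1 *41^1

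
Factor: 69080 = 2^3*5^1*11^1*157^1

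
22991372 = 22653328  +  338044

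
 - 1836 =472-2308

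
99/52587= 11/5843 =0.00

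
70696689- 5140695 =65555994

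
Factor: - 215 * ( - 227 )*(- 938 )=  - 45779090 = -2^1*5^1*7^1 * 43^1*67^1*227^1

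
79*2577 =203583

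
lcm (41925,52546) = 3940950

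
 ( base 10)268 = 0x10c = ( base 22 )c4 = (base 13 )178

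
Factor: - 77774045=  -  5^1*131^1*118739^1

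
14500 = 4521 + 9979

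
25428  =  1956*13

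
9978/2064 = 4 + 287/344 = 4.83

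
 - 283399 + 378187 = 94788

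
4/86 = 2/43 = 0.05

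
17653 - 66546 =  - 48893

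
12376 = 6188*2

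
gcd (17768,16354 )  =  2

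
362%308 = 54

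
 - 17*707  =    -  12019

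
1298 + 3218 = 4516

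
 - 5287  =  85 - 5372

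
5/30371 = 5/30371 = 0.00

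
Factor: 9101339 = 13^1 * 700103^1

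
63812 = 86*742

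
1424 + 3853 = 5277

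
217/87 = 2  +  43/87 =2.49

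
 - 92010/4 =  - 23003 + 1/2 = -23002.50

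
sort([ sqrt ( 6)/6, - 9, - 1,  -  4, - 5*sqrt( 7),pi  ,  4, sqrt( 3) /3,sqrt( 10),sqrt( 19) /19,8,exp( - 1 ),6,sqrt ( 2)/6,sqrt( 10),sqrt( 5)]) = [ - 5*sqrt( 7), - 9, - 4,  -  1,sqrt( 19 ) /19, sqrt( 2)/6 , exp(-1 ), sqrt(6 ) /6,sqrt( 3)/3,sqrt(5), pi,sqrt( 10),sqrt( 10 ),4, 6, 8]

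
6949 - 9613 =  - 2664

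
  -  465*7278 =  - 3384270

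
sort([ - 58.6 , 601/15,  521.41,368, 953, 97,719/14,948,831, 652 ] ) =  [ - 58.6, 601/15, 719/14,97,  368, 521.41, 652, 831, 948,953]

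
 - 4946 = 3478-8424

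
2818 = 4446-1628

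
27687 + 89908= 117595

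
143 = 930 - 787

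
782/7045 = 782/7045= 0.11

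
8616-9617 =-1001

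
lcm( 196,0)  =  0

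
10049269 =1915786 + 8133483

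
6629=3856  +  2773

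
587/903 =587/903=0.65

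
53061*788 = 41812068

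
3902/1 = 3902 = 3902.00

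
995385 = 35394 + 959991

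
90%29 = 3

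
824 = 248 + 576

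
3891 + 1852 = 5743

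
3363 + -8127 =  -4764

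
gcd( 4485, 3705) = 195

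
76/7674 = 38/3837 = 0.01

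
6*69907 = 419442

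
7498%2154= 1036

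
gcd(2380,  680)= 340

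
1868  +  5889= 7757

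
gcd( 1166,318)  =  106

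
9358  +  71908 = 81266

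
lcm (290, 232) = 1160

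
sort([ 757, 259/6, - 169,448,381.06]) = [ -169 , 259/6,  381.06,448,757]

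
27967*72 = 2013624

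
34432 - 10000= 24432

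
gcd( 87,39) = 3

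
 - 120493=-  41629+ - 78864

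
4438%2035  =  368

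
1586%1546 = 40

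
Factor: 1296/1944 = 2^1*3^( - 1) = 2/3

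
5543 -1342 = 4201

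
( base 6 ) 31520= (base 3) 12220010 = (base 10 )4296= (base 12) 25A0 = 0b1000011001000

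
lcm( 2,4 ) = 4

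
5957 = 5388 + 569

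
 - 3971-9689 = -13660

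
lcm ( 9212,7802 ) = 764596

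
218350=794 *275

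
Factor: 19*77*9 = 13167=3^2*7^1 *11^1*19^1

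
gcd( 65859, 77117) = 1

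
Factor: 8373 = 3^1*2791^1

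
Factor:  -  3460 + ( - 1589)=-5049 = - 3^3* 11^1*17^1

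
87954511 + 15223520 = 103178031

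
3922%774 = 52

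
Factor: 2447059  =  2447059^1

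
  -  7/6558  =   - 1 + 6551/6558 =- 0.00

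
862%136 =46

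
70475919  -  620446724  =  -549970805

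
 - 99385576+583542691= 484157115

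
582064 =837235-255171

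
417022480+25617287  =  442639767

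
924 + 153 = 1077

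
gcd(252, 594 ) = 18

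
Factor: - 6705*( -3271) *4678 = 102598153290= 2^1*3^2*5^1*149^1*2339^1*3271^1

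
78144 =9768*8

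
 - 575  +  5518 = 4943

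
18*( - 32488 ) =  - 584784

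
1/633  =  1/633 = 0.00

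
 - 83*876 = -72708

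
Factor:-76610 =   -  2^1*5^1*47^1 * 163^1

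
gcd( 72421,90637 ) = 1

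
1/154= 1/154 = 0.01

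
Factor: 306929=7^1*163^1 * 269^1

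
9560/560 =239/14 = 17.07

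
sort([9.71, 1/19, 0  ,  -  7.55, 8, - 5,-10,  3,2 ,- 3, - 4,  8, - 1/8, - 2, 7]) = [ - 10 , -7.55, - 5, - 4,-3,-2,-1/8,0,  1/19,2, 3 , 7, 8, 8,9.71 ] 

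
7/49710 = 7/49710 = 0.00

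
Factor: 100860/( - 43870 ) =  - 246/107 = - 2^1*3^1*41^1*107^( - 1 ) 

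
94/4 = 47/2 = 23.50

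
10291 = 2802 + 7489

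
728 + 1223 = 1951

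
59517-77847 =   -  18330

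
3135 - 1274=1861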